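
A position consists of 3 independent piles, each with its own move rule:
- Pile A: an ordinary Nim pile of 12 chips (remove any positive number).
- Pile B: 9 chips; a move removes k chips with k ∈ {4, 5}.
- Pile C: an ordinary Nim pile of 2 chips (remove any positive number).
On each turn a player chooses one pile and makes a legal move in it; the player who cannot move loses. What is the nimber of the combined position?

14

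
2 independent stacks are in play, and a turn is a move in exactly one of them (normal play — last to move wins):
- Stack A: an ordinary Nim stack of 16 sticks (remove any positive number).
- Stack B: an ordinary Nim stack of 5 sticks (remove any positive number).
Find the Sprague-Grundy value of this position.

Stack A is a plain Nim stack of size 16, so its Grundy value is 16.
Stack B is a plain Nim stack of size 5, so its Grundy value is 5.
By the Sprague-Grundy theorem, the Grundy value of a sum of independent games is the XOR of the component values.
Combined value = 16 XOR 5 = 21.

21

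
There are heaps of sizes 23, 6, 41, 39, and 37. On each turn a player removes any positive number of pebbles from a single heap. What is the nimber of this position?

Write each in binary and XOR column by column:
  010111  (23)
  000110  (6)
  101001  (41)
  100111  (39)
  100101  (37)
  ------
  111010  (58)

58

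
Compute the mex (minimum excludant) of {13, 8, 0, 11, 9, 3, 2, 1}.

The values 0, 1, 2, 3 are all present; 4 is the first non-negative integer missing from the set.

4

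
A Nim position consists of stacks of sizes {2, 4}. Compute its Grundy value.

6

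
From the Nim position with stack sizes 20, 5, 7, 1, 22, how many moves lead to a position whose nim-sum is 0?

3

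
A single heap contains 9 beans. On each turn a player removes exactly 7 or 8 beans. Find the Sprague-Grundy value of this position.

1

Compute g(0), g(1), … for moves {7, 8}:
g(0) = mex{} = 0
g(1) = mex{} = 0
g(2) = mex{} = 0
g(3) = mex{} = 0
g(4) = mex{} = 0
g(5) = mex{} = 0
g(6) = mex{} = 0
g(7) = mex{0} = 1
g(8) = mex{0} = 1
g(9) = mex{0} = 1
So g(9) = 1.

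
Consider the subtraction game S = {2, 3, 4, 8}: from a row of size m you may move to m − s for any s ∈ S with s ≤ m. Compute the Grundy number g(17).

Build the Grundy sequence with g(k) = mex{g(k−s) : s ∈ {2, 3, 4, 8}, s ≤ k}:
k:     0  1  2  3  4  5  6  7  8  9 10 11 12 13 14 15 16 17
g(k):  0  0  1  1  2  2  0  0  1  1  2  2  0  0  1  1  2  2
So g(17) = 2.

2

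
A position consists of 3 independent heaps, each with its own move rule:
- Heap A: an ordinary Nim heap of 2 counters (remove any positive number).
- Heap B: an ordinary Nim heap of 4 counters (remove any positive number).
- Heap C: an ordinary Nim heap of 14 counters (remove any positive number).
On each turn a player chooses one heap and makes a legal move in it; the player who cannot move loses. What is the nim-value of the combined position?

Heap A is a plain Nim heap of size 2, so its Grundy value is 2.
Heap B is a plain Nim heap of size 4, so its Grundy value is 4.
Heap C is a plain Nim heap of size 14, so its Grundy value is 14.
The value of a disjunctive sum is the nim-sum of the parts.
Combined value = 2 XOR 4 XOR 14 = 8.

8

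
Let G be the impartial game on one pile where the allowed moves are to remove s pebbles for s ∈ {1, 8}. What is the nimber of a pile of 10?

1

Build the Grundy sequence with g(k) = mex{g(k−s) : s ∈ {1, 8}, s ≤ k}:
g(0) = mex{} = 0
g(1) = mex{0} = 1
g(2) = mex{1} = 0
g(3) = mex{0} = 1
g(4) = mex{1} = 0
g(5) = mex{0} = 1
g(6) = mex{1} = 0
g(7) = mex{0} = 1
g(8) = mex{0,1} = 2
g(9) = mex{1,2} = 0
g(10) = mex{0} = 1
So g(10) = 1.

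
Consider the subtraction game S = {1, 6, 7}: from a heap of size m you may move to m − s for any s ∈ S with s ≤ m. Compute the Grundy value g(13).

1

Build the Grundy sequence with g(k) = mex{g(k−s) : s ∈ {1, 6, 7}, s ≤ k}:
g(0) = mex{} = 0
g(1) = mex{0} = 1
g(2) = mex{1} = 0
g(3) = mex{0} = 1
g(4) = mex{1} = 0
g(5) = mex{0} = 1
g(6) = mex{0,1} = 2
g(7) = mex{0,1,2} = 3
g(8) = mex{0,1,3} = 2
g(9) = mex{0,1,2} = 3
g(10) = mex{0,1,3} = 2
g(11) = mex{0,1,2} = 3
g(12) = mex{1,2,3} = 0
g(13) = mex{0,2,3} = 1
So g(13) = 1.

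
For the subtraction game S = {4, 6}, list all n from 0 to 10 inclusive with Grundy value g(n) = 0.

0, 1, 2, 3, 10

Compute g(0), g(1), … for moves {4, 6}:
g(0) = mex{} = 0
g(1) = mex{} = 0
g(2) = mex{} = 0
g(3) = mex{} = 0
g(4) = mex{0} = 1
g(5) = mex{0} = 1
g(6) = mex{0} = 1
g(7) = mex{0} = 1
g(8) = mex{0,1} = 2
g(9) = mex{0,1} = 2
g(10) = mex{1} = 0
The P-positions (g = 0) in 0..10 are 0, 1, 2, 3, 10.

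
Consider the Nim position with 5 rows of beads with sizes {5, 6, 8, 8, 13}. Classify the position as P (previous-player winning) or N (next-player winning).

Write each in binary and XOR column by column:
  0101  (5)
  0110  (6)
  1000  (8)
  1000  (8)
  1101  (13)
  ----
  1110  (14)
The nim-sum is 14 ≠ 0, so this is an N-position: the player to move can win.

N-position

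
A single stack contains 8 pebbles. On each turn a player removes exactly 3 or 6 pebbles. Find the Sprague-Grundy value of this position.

Compute g(0), g(1), … for moves {3, 6}:
g(0) = mex{} = 0
g(1) = mex{} = 0
g(2) = mex{} = 0
g(3) = mex{0} = 1
g(4) = mex{0} = 1
g(5) = mex{0} = 1
g(6) = mex{0,1} = 2
g(7) = mex{0,1} = 2
g(8) = mex{0,1} = 2
So g(8) = 2.

2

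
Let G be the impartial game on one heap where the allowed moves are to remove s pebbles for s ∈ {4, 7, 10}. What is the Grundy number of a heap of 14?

0

Build the Grundy sequence with g(k) = mex{g(k−s) : s ∈ {4, 7, 10}, s ≤ k}:
k:     0  1  2  3  4  5  6  7  8  9 10 11 12 13 14
g(k):  0  0  0  0  1  1  1  1  2  2  2  2  3  3  0
So g(14) = 0.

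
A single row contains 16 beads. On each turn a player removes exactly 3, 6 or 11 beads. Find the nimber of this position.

2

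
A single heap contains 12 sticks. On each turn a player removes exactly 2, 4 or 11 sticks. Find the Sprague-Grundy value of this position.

3

Build the Grundy sequence with g(k) = mex{g(k−s) : s ∈ {2, 4, 11}, s ≤ k}:
g(0) = mex{} = 0
g(1) = mex{} = 0
g(2) = mex{0} = 1
g(3) = mex{0} = 1
g(4) = mex{0,1} = 2
g(5) = mex{0,1} = 2
g(6) = mex{1,2} = 0
g(7) = mex{1,2} = 0
g(8) = mex{0,2} = 1
g(9) = mex{0,2} = 1
g(10) = mex{0,1} = 2
g(11) = mex{0,1} = 2
g(12) = mex{0,1,2} = 3
So g(12) = 3.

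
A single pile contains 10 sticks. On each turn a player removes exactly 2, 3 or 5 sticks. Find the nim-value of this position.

1

Grundy values for subtraction set {2, 3, 5}:
g(0) = mex{} = 0
g(1) = mex{} = 0
g(2) = mex{0} = 1
g(3) = mex{0} = 1
g(4) = mex{0,1} = 2
g(5) = mex{0,1} = 2
g(6) = mex{0,1,2} = 3
g(7) = mex{1,2} = 0
g(8) = mex{1,2,3} = 0
g(9) = mex{0,2,3} = 1
g(10) = mex{0,2} = 1
So g(10) = 1.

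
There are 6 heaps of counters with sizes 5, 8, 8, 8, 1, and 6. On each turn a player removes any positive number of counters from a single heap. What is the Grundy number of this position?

In binary:
  0101  (5)
  1000  (8)
  1000  (8)
  1000  (8)
  0001  (1)
  0110  (6)
  ----
  1010  (10)

10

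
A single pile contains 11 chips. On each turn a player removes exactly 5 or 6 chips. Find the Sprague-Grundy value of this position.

0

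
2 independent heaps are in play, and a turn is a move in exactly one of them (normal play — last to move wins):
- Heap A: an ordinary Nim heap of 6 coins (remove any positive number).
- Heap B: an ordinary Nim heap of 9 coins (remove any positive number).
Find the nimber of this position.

15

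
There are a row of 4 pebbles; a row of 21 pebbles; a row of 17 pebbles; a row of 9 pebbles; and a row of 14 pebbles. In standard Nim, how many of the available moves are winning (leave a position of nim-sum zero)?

3

Compute the nim-sum pairwise:
4 XOR 21 = 17
17 XOR 17 = 0
0 XOR 9 = 9
9 XOR 14 = 7
The overall nim-sum is X = 7. A row of size p has a winning move iff p XOR X < p (reduce it to p XOR X).
  4: 4 XOR 7 = 3 < 4 — winning move (to 3).
  21: 21 XOR 7 = 18 < 21 — winning move (to 18).
  17: 17 XOR 7 = 22 ≥ 17 — no move.
  9: 9 XOR 7 = 14 ≥ 9 — no move.
  14: 14 XOR 7 = 9 < 14 — winning move (to 9).
That gives 3 winning moves.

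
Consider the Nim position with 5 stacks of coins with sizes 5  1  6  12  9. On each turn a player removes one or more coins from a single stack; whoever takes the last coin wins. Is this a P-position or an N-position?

N-position

Compute the nim-sum pairwise:
5 ^ 1 = 4
4 ^ 6 = 2
2 ^ 12 = 14
14 ^ 9 = 7
The nim-sum is 7 ≠ 0, so this is an N-position: the player to move can win.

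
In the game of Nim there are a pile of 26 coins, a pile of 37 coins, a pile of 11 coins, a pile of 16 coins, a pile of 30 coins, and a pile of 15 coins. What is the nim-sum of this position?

Compute the nim-sum pairwise:
26 XOR 37 = 63
63 XOR 11 = 52
52 XOR 16 = 36
36 XOR 30 = 58
58 XOR 15 = 53

53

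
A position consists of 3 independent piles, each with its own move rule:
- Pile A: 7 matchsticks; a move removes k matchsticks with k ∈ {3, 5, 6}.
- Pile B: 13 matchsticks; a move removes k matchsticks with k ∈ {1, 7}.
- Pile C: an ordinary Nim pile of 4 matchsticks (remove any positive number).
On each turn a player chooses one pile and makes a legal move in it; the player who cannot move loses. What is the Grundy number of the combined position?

7

Build the Grundy sequence for pile A with g(k) = mex{g(k−s) : s ∈ {3, 5, 6}, s ≤ k}:
g(0) = mex{} = 0
g(1) = mex{} = 0
g(2) = mex{} = 0
g(3) = mex{0} = 1
g(4) = mex{0} = 1
g(5) = mex{0} = 1
g(6) = mex{0,1} = 2
g(7) = mex{0,1} = 2
So g(7) = 2.
Grundy values for pile B (subtraction set {1, 7}):
g(0) = mex{} = 0
g(1) = mex{0} = 1
g(2) = mex{1} = 0
g(3) = mex{0} = 1
g(4) = mex{1} = 0
g(5) = mex{0} = 1
g(6) = mex{1} = 0
g(7) = mex{0} = 1
g(8) = mex{1} = 0
g(9) = mex{0} = 1
g(10) = mex{1} = 0
g(11) = mex{0} = 1
g(12) = mex{1} = 0
g(13) = mex{0} = 1
So g(13) = 1.
Pile C is a plain Nim pile of size 4, so its Grundy value is 4.
The value of a disjunctive sum is the nim-sum of the parts.
Combined value = 2 XOR 1 XOR 4 = 7.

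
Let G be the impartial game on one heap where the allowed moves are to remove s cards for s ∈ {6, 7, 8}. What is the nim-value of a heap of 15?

Grundy values for subtraction set {6, 7, 8}:
k:     0  1  2  3  4  5  6  7  8  9 10 11 12 13 14 15
g(k):  0  0  0  0  0  0  1  1  1  1  1  1  2  2  0  0
So g(15) = 0.

0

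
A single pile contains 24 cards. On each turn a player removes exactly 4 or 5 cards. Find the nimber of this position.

1

Build the Grundy sequence with g(k) = mex{g(k−s) : s ∈ {4, 5}, s ≤ k}:
k:     0  1  2  3  4  5  6  7  8  9 10 11 12 13 14 15 16 17 18 19 20 21 22 23 24
g(k):  0  0  0  0  1  1  1  1  2  0  0  0  0  1  1  1  1  2  0  0  0  0  1  1  1
So g(24) = 1.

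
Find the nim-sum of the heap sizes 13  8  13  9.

Nim-sum: 13 ^ 8 ^ 13 ^ 9 = 1.

1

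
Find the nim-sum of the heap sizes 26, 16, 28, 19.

Nim-sum: 26 ^ 16 ^ 28 ^ 19 = 5.

5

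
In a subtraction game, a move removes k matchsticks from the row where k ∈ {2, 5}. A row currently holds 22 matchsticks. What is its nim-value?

0

Compute g(0), g(1), … for moves {2, 5}:
k:     0  1  2  3  4  5  6  7  8  9 10 11 12 13 14 15 16 17 18 19 20 21 22
g(k):  0  0  1  1  0  2  1  0  0  1  1  0  2  1  0  0  1  1  0  2  1  0  0
So g(22) = 0.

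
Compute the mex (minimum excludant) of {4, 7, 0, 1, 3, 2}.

The values 0, 1, 2, 3, 4 are all present; 5 is the first non-negative integer missing from the set.

5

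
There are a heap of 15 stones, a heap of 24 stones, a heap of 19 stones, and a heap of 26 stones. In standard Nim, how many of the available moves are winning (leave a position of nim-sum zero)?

3

Bitwise XOR of the heap sizes:
  01111  (15)
  11000  (24)
  10011  (19)
  11010  (26)
  -----
  11110  (30)
The overall nim-sum is X = 30. A heap of size p has a winning move iff p XOR X < p (reduce it to p XOR X).
  15: 15 XOR 30 = 17 ≥ 15 — no move.
  24: 24 XOR 30 = 6 < 24 — winning move (to 6).
  19: 19 XOR 30 = 13 < 19 — winning move (to 13).
  26: 26 XOR 30 = 4 < 26 — winning move (to 4).
That gives 3 winning moves.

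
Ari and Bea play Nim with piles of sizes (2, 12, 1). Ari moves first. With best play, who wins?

Ari wins

Compute the nim-sum pairwise:
2 ^ 12 = 14
14 ^ 1 = 15
The nim-sum is 15 ≠ 0, so this is an N-position: the player to move can win; Ari has a winning move.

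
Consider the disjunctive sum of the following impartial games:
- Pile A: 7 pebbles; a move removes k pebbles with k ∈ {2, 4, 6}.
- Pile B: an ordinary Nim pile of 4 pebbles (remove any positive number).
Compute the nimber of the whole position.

7

Grundy values for pile A (subtraction set {2, 4, 6}):
k:     0  1  2  3  4  5  6  7
g(k):  0  0  1  1  2  2  3  3
So g(7) = 3.
Pile B is a plain Nim pile of size 4, so its Grundy value is 4.
By the Sprague-Grundy theorem, the Grundy value of a sum of independent games is the XOR of the component values.
Combined value = 3 ⊕ 4 = 7.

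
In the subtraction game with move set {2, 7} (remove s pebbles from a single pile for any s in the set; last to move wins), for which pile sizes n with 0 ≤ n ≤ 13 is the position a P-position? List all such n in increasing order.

0, 1, 4, 5, 9, 10, 13

Compute g(0), g(1), … for moves {2, 7}:
k:     0  1  2  3  4  5  6  7  8  9 10 11 12 13
g(k):  0  0  1  1  0  0  1  1  2  0  0  1  1  0
The P-positions (g = 0) in 0..13 are 0, 1, 4, 5, 9, 10, 13.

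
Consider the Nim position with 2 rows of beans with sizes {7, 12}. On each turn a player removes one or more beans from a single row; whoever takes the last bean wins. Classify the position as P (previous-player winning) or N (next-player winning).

In binary:
  0111  (7)
  1100  (12)
  ----
  1011  (11)
The nim-sum is 11 ≠ 0, so this is an N-position: the player to move can win.

N-position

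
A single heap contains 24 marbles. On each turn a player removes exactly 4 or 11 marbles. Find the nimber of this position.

0

Build the Grundy sequence with g(k) = mex{g(k−s) : s ∈ {4, 11}, s ≤ k}:
k:     0  1  2  3  4  5  6  7  8  9 10 11 12 13 14 15 16 17 18 19 20 21 22 23 24
g(k):  0  0  0  0  1  1  1  1  0  0  0  2  1  1  1  0  0  0  0  1  1  1  1  0  0
So g(24) = 0.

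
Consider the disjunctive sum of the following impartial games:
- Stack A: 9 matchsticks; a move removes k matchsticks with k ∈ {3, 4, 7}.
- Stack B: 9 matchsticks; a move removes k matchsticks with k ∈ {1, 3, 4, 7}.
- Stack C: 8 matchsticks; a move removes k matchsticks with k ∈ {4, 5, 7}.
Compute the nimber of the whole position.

0

For stack A, compute g(0), g(1), … with moves {3, 4, 7}:
g(0) = mex{} = 0
g(1) = mex{} = 0
g(2) = mex{} = 0
g(3) = mex{0} = 1
g(4) = mex{0} = 1
g(5) = mex{0} = 1
g(6) = mex{0,1} = 2
g(7) = mex{0,1} = 2
g(8) = mex{0,1} = 2
g(9) = mex{0,1,2} = 3
So g(9) = 3.
For stack B, compute g(0), g(1), … with moves {1, 3, 4, 7}:
k:     0  1  2  3  4  5  6  7  8  9
g(k):  0  1  0  1  2  3  2  3  0  1
So g(9) = 1.
Build the Grundy sequence for stack C with g(k) = mex{g(k−s) : s ∈ {4, 5, 7}, s ≤ k}:
g(0) = mex{} = 0
g(1) = mex{} = 0
g(2) = mex{} = 0
g(3) = mex{} = 0
g(4) = mex{0} = 1
g(5) = mex{0} = 1
g(6) = mex{0} = 1
g(7) = mex{0} = 1
g(8) = mex{0,1} = 2
So g(8) = 2.
By the Sprague-Grundy theorem, the Grundy value of a sum of independent games is the XOR of the component values.
Combined value = 3 XOR 1 XOR 2 = 0.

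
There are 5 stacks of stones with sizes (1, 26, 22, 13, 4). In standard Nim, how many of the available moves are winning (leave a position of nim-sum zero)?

3

Nim-sum: 1 ⊕ 26 ⊕ 22 ⊕ 13 ⊕ 4 = 4.
The overall nim-sum is X = 4. A stack of size p has a winning move iff p XOR X < p (reduce it to p XOR X).
  1: 1 XOR 4 = 5 ≥ 1 — no move.
  26: 26 XOR 4 = 30 ≥ 26 — no move.
  22: 22 XOR 4 = 18 < 22 — winning move (to 18).
  13: 13 XOR 4 = 9 < 13 — winning move (to 9).
  4: 4 XOR 4 = 0 < 4 — winning move (to 0).
That gives 3 winning moves.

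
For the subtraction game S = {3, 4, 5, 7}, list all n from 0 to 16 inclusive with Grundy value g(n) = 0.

0, 1, 2, 10, 11, 12

Grundy values for subtraction set {3, 4, 5, 7}:
k:     0  1  2  3  4  5  6  7  8  9 10 11 12 13 14 15 16
g(k):  0  0  0  1  1  1  2  2  2  3  0  0  0  1  1  1  2
The P-positions (g = 0) in 0..16 are 0, 1, 2, 10, 11, 12.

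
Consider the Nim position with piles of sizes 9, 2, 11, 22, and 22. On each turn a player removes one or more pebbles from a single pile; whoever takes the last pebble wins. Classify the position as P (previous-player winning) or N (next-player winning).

Compute the nim-sum pairwise:
9 ⊕ 2 = 11
11 ⊕ 11 = 0
0 ⊕ 22 = 22
22 ⊕ 22 = 0
The nim-sum is 0, so this is a P-position: the player to move is in a losing position under optimal play.

P-position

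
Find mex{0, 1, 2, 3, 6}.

4

The values 0, 1, 2, 3 are all present; 4 is the first non-negative integer missing from the set.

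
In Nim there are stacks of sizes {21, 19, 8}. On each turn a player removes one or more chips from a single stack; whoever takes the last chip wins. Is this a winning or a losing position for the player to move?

Compute the nim-sum pairwise:
21 XOR 19 = 6
6 XOR 8 = 14
The nim-sum is 14 ≠ 0, so this is an N-position: the player to move can win.

Winning position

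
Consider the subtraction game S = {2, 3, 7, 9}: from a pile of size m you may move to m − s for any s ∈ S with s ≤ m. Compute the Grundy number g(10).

2

Grundy values for subtraction set {2, 3, 7, 9}:
g(0) = mex{} = 0
g(1) = mex{} = 0
g(2) = mex{0} = 1
g(3) = mex{0} = 1
g(4) = mex{0,1} = 2
g(5) = mex{1} = 0
g(6) = mex{1,2} = 0
g(7) = mex{0,2} = 1
g(8) = mex{0} = 1
g(9) = mex{0,1} = 2
g(10) = mex{0,1} = 2
So g(10) = 2.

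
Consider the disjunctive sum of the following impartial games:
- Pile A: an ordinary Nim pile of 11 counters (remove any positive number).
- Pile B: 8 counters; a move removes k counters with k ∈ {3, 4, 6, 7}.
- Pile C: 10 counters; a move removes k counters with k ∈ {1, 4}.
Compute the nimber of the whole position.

Pile A is a plain Nim pile of size 11, so its Grundy value is 11.
Grundy values for pile B (subtraction set {3, 4, 6, 7}):
g(0) = mex{} = 0
g(1) = mex{} = 0
g(2) = mex{} = 0
g(3) = mex{0} = 1
g(4) = mex{0} = 1
g(5) = mex{0} = 1
g(6) = mex{0,1} = 2
g(7) = mex{0,1} = 2
g(8) = mex{0,1} = 2
So g(8) = 2.
For pile C, compute g(0), g(1), … with moves {1, 4}:
g(0) = mex{} = 0
g(1) = mex{0} = 1
g(2) = mex{1} = 0
g(3) = mex{0} = 1
g(4) = mex{0,1} = 2
g(5) = mex{1,2} = 0
g(6) = mex{0} = 1
g(7) = mex{1} = 0
g(8) = mex{0,2} = 1
g(9) = mex{0,1} = 2
g(10) = mex{1,2} = 0
So g(10) = 0.
By the Sprague-Grundy theorem, the Grundy value of a sum of independent games is the XOR of the component values.
Combined value = 11 ⊕ 2 ⊕ 0 = 9.

9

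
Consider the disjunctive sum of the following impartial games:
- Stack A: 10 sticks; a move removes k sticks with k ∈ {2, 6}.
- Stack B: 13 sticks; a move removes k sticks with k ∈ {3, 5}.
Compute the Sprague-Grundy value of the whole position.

0

Build the Grundy sequence for stack A with g(k) = mex{g(k−s) : s ∈ {2, 6}, s ≤ k}:
g(0) = mex{} = 0
g(1) = mex{} = 0
g(2) = mex{0} = 1
g(3) = mex{0} = 1
g(4) = mex{1} = 0
g(5) = mex{1} = 0
g(6) = mex{0} = 1
g(7) = mex{0} = 1
g(8) = mex{1} = 0
g(9) = mex{1} = 0
g(10) = mex{0} = 1
So g(10) = 1.
For stack B, compute g(0), g(1), … with moves {3, 5}:
k:     0  1  2  3  4  5  6  7  8  9 10 11 12 13
g(k):  0  0  0  1  1  1  2  2  0  0  0  1  1  1
So g(13) = 1.
The value of a disjunctive sum is the nim-sum of the parts.
Combined value = 1 XOR 1 = 0.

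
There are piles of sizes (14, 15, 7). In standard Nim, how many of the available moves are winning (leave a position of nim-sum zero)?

Write each in binary and XOR column by column:
  1110  (14)
  1111  (15)
  0111  (7)
  ----
  0110  (6)
The overall nim-sum is X = 6. A pile of size p has a winning move iff p XOR X < p (reduce it to p XOR X).
  14: 14 XOR 6 = 8 < 14 — winning move (to 8).
  15: 15 XOR 6 = 9 < 15 — winning move (to 9).
  7: 7 XOR 6 = 1 < 7 — winning move (to 1).
That gives 3 winning moves.

3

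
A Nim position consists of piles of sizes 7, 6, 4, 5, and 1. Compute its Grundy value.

1

Compute the nim-sum pairwise:
7 XOR 6 = 1
1 XOR 4 = 5
5 XOR 5 = 0
0 XOR 1 = 1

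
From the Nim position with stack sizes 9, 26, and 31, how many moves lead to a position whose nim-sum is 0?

Nim-sum: 9 XOR 26 XOR 31 = 12.
The overall nim-sum is X = 12. A stack of size p has a winning move iff p XOR X < p (reduce it to p XOR X).
  9: 9 XOR 12 = 5 < 9 — winning move (to 5).
  26: 26 XOR 12 = 22 < 26 — winning move (to 22).
  31: 31 XOR 12 = 19 < 31 — winning move (to 19).
That gives 3 winning moves.

3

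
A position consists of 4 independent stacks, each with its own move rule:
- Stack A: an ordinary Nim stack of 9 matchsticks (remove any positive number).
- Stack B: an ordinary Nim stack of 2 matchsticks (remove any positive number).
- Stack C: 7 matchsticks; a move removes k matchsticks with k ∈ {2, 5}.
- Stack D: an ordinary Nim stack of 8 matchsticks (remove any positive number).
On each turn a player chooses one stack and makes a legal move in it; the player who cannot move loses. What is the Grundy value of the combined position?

Stack A is a plain Nim stack of size 9, so its Grundy value is 9.
Stack B is a plain Nim stack of size 2, so its Grundy value is 2.
For stack C, compute g(0), g(1), … with moves {2, 5}:
k:     0  1  2  3  4  5  6  7
g(k):  0  0  1  1  0  2  1  0
So g(7) = 0.
Stack D is a plain Nim stack of size 8, so its Grundy value is 8.
The value of a disjunctive sum is the nim-sum of the parts.
Combined value = 9 XOR 2 XOR 0 XOR 8 = 3.

3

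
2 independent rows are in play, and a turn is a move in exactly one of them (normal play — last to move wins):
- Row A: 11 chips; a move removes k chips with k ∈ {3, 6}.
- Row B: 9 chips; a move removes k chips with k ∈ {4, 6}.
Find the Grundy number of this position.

Build the Grundy sequence for row A with g(k) = mex{g(k−s) : s ∈ {3, 6}, s ≤ k}:
g(0) = mex{} = 0
g(1) = mex{} = 0
g(2) = mex{} = 0
g(3) = mex{0} = 1
g(4) = mex{0} = 1
g(5) = mex{0} = 1
g(6) = mex{0,1} = 2
g(7) = mex{0,1} = 2
g(8) = mex{0,1} = 2
g(9) = mex{1,2} = 0
g(10) = mex{1,2} = 0
g(11) = mex{1,2} = 0
So g(11) = 0.
Grundy values for row B (subtraction set {4, 6}):
g(0) = mex{} = 0
g(1) = mex{} = 0
g(2) = mex{} = 0
g(3) = mex{} = 0
g(4) = mex{0} = 1
g(5) = mex{0} = 1
g(6) = mex{0} = 1
g(7) = mex{0} = 1
g(8) = mex{0,1} = 2
g(9) = mex{0,1} = 2
So g(9) = 2.
By the Sprague-Grundy theorem, the Grundy value of a sum of independent games is the XOR of the component values.
Combined value = 0 XOR 2 = 2.

2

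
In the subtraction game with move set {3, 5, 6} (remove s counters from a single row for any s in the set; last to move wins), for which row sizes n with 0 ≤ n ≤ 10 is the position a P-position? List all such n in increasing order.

0, 1, 2, 9, 10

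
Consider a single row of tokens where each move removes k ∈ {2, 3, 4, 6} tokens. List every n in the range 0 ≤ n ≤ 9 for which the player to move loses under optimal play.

0, 1, 8, 9

Build the Grundy sequence with g(k) = mex{g(k−s) : s ∈ {2, 3, 4, 6}, s ≤ k}:
k:     0  1  2  3  4  5  6  7  8  9
g(k):  0  0  1  1  2  2  3  3  0  0
The P-positions (g = 0) in 0..9 are 0, 1, 8, 9.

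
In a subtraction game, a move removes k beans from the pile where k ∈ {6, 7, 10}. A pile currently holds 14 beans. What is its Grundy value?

2

Compute g(0), g(1), … for moves {6, 7, 10}:
k:     0  1  2  3  4  5  6  7  8  9 10 11 12 13 14
g(k):  0  0  0  0  0  0  1  1  1  1  1  1  2  2  2
So g(14) = 2.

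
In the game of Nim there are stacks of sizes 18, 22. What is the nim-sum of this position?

4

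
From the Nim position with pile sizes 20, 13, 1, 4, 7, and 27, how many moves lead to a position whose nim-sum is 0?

Compute the nim-sum pairwise:
20 XOR 13 = 25
25 XOR 1 = 24
24 XOR 4 = 28
28 XOR 7 = 27
27 XOR 27 = 0
The nim-sum is already 0, so every move leaves a nonzero nim-sum — there are no winning moves.

0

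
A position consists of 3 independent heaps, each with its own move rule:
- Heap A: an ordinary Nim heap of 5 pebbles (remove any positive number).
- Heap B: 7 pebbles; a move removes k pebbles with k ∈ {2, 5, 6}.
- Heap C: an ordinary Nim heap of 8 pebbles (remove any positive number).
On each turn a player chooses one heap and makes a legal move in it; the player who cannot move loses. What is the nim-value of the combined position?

Heap A is a plain Nim heap of size 5, so its Grundy value is 5.
For heap B, compute g(0), g(1), … with moves {2, 5, 6}:
k:     0  1  2  3  4  5  6  7
g(k):  0  0  1  1  0  2  1  3
So g(7) = 3.
Heap C is a plain Nim heap of size 8, so its Grundy value is 8.
By the Sprague-Grundy theorem, the Grundy value of a sum of independent games is the XOR of the component values.
Combined value = 5 ⊕ 3 ⊕ 8 = 14.

14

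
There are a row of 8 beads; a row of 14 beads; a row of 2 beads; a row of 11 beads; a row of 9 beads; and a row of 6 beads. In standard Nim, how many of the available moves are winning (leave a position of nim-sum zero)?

Nim-sum: 8 ⊕ 14 ⊕ 2 ⊕ 11 ⊕ 9 ⊕ 6 = 0.
The nim-sum is already 0, so every move leaves a nonzero nim-sum — there are no winning moves.

0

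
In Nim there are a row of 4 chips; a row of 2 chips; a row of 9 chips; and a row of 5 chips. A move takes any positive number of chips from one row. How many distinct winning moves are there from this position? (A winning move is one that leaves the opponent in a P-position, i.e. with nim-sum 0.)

1

Bitwise XOR of the heap sizes:
  0100  (4)
  0010  (2)
  1001  (9)
  0101  (5)
  ----
  1010  (10)
The overall nim-sum is X = 10. A row of size p has a winning move iff p XOR X < p (reduce it to p XOR X).
  4: 4 XOR 10 = 14 ≥ 4 — no move.
  2: 2 XOR 10 = 8 ≥ 2 — no move.
  9: 9 XOR 10 = 3 < 9 — winning move (to 3).
  5: 5 XOR 10 = 15 ≥ 5 — no move.
That gives 1 winning move.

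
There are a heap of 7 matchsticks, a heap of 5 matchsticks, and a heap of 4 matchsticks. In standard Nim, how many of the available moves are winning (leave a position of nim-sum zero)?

3

Nim-sum: 7 ⊕ 5 ⊕ 4 = 6.
The overall nim-sum is X = 6. A heap of size p has a winning move iff p XOR X < p (reduce it to p XOR X).
  7: 7 XOR 6 = 1 < 7 — winning move (to 1).
  5: 5 XOR 6 = 3 < 5 — winning move (to 3).
  4: 4 XOR 6 = 2 < 4 — winning move (to 2).
That gives 3 winning moves.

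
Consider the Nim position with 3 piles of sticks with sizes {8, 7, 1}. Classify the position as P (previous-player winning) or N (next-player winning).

N-position

Nim-sum: 8 ^ 7 ^ 1 = 14.
The nim-sum is 14 ≠ 0, so this is an N-position: the player to move can win.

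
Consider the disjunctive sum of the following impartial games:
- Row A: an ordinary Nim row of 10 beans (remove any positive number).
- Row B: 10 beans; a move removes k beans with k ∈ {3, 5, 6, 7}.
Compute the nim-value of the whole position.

10

Row A is a plain Nim row of size 10, so its Grundy value is 10.
Build the Grundy sequence for row B with g(k) = mex{g(k−s) : s ∈ {3, 5, 6, 7}, s ≤ k}:
g(0) = mex{} = 0
g(1) = mex{} = 0
g(2) = mex{} = 0
g(3) = mex{0} = 1
g(4) = mex{0} = 1
g(5) = mex{0} = 1
g(6) = mex{0,1} = 2
g(7) = mex{0,1} = 2
g(8) = mex{0,1} = 2
g(9) = mex{0,1,2} = 3
g(10) = mex{1,2} = 0
So g(10) = 0.
The value of a disjunctive sum is the nim-sum of the parts.
Combined value = 10 ⊕ 0 = 10.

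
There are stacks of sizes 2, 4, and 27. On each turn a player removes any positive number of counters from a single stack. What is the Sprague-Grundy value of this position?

Compute the nim-sum pairwise:
2 ⊕ 4 = 6
6 ⊕ 27 = 29

29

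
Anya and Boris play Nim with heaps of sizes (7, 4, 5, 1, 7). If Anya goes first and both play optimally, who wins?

Boris wins

Nim-sum: 7 XOR 4 XOR 5 XOR 1 XOR 7 = 0.
The nim-sum is 0, so this is a P-position: the player to move is in a losing position under optimal play; Anya is about to move from it and so loses — Boris wins.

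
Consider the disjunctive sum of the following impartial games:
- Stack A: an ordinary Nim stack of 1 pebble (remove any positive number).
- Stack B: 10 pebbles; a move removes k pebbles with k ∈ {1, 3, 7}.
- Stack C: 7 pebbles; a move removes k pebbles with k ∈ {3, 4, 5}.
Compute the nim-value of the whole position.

3

Stack A is a plain Nim stack of size 1, so its Grundy value is 1.
Build the Grundy sequence for stack B with g(k) = mex{g(k−s) : s ∈ {1, 3, 7}, s ≤ k}:
k:     0  1  2  3  4  5  6  7  8  9 10
g(k):  0  1  0  1  0  1  0  1  0  1  0
So g(10) = 0.
For stack C, compute g(0), g(1), … with moves {3, 4, 5}:
g(0) = mex{} = 0
g(1) = mex{} = 0
g(2) = mex{} = 0
g(3) = mex{0} = 1
g(4) = mex{0} = 1
g(5) = mex{0} = 1
g(6) = mex{0,1} = 2
g(7) = mex{0,1} = 2
So g(7) = 2.
The value of a disjunctive sum is the nim-sum of the parts.
Combined value = 1 ⊕ 0 ⊕ 2 = 3.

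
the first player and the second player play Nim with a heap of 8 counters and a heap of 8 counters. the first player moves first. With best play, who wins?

the second player wins

Bitwise XOR of the heap sizes:
  1000  (8)
  1000  (8)
  ----
  0000  (0)
The nim-sum is 0, so this is a P-position: the player to move is in a losing position under optimal play; the first player is about to move from it and so loses — the second player wins.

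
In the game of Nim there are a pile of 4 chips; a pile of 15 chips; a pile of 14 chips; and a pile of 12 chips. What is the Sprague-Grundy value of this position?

9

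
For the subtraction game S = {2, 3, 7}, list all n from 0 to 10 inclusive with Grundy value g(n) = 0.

0, 1, 5, 6, 10

Compute g(0), g(1), … for moves {2, 3, 7}:
g(0) = mex{} = 0
g(1) = mex{} = 0
g(2) = mex{0} = 1
g(3) = mex{0} = 1
g(4) = mex{0,1} = 2
g(5) = mex{1} = 0
g(6) = mex{1,2} = 0
g(7) = mex{0,2} = 1
g(8) = mex{0} = 1
g(9) = mex{0,1} = 2
g(10) = mex{1} = 0
The P-positions (g = 0) in 0..10 are 0, 1, 5, 6, 10.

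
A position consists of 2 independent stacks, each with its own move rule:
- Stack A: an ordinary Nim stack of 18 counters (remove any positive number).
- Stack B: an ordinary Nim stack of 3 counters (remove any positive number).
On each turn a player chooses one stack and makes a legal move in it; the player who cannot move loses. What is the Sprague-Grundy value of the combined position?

17

Stack A is a plain Nim stack of size 18, so its Grundy value is 18.
Stack B is a plain Nim stack of size 3, so its Grundy value is 3.
By the Sprague-Grundy theorem, the Grundy value of a sum of independent games is the XOR of the component values.
Combined value = 18 XOR 3 = 17.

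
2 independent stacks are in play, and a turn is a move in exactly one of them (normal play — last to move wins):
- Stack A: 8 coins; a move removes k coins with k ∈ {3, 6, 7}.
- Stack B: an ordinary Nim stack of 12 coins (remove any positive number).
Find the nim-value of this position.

Build the Grundy sequence for stack A with g(k) = mex{g(k−s) : s ∈ {3, 6, 7}, s ≤ k}:
k:     0  1  2  3  4  5  6  7  8
g(k):  0  0  0  1  1  1  2  2  2
So g(8) = 2.
Stack B is a plain Nim stack of size 12, so its Grundy value is 12.
The value of a disjunctive sum is the nim-sum of the parts.
Combined value = 2 ⊕ 12 = 14.

14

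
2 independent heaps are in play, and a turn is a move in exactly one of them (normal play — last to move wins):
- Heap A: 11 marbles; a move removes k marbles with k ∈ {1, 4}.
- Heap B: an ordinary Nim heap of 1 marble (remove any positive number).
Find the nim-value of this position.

Grundy values for heap A (subtraction set {1, 4}):
k:     0  1  2  3  4  5  6  7  8  9 10 11
g(k):  0  1  0  1  2  0  1  0  1  2  0  1
So g(11) = 1.
Heap B is a plain Nim heap of size 1, so its Grundy value is 1.
By the Sprague-Grundy theorem, the Grundy value of a sum of independent games is the XOR of the component values.
Combined value = 1 ⊕ 1 = 0.

0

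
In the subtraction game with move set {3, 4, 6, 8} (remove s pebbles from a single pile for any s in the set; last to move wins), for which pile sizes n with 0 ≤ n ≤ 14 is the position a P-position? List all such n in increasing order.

0, 1, 2, 11, 12, 13

Grundy values for subtraction set {3, 4, 6, 8}:
k:     0  1  2  3  4  5  6  7  8  9 10 11 12 13 14
g(k):  0  0  0  1  1  1  2  2  2  3  3  0  0  0  1
The P-positions (g = 0) in 0..14 are 0, 1, 2, 11, 12, 13.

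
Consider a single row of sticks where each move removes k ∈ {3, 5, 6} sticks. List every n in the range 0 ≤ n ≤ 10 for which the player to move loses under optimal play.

0, 1, 2, 9, 10

Compute g(0), g(1), … for moves {3, 5, 6}:
g(0) = mex{} = 0
g(1) = mex{} = 0
g(2) = mex{} = 0
g(3) = mex{0} = 1
g(4) = mex{0} = 1
g(5) = mex{0} = 1
g(6) = mex{0,1} = 2
g(7) = mex{0,1} = 2
g(8) = mex{0,1} = 2
g(9) = mex{1,2} = 0
g(10) = mex{1,2} = 0
The P-positions (g = 0) in 0..10 are 0, 1, 2, 9, 10.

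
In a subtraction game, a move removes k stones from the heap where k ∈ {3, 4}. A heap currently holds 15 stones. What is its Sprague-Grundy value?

0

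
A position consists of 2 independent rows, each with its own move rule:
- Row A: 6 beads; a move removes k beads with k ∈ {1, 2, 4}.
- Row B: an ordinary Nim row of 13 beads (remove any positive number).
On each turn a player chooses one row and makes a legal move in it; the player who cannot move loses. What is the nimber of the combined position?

13

Build the Grundy sequence for row A with g(k) = mex{g(k−s) : s ∈ {1, 2, 4}, s ≤ k}:
g(0) = mex{} = 0
g(1) = mex{0} = 1
g(2) = mex{0,1} = 2
g(3) = mex{1,2} = 0
g(4) = mex{0,2} = 1
g(5) = mex{0,1} = 2
g(6) = mex{1,2} = 0
So g(6) = 0.
Row B is a plain Nim row of size 13, so its Grundy value is 13.
By the Sprague-Grundy theorem, the Grundy value of a sum of independent games is the XOR of the component values.
Combined value = 0 XOR 13 = 13.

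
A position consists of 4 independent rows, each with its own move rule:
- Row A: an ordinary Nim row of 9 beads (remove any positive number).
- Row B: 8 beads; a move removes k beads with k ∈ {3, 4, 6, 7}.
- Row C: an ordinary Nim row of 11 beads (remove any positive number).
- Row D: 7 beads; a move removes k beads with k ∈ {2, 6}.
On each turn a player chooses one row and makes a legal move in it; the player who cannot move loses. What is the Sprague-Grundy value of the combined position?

1

Row A is a plain Nim row of size 9, so its Grundy value is 9.
Grundy values for row B (subtraction set {3, 4, 6, 7}):
k:     0  1  2  3  4  5  6  7  8
g(k):  0  0  0  1  1  1  2  2  2
So g(8) = 2.
Row C is a plain Nim row of size 11, so its Grundy value is 11.
Build the Grundy sequence for row D with g(k) = mex{g(k−s) : s ∈ {2, 6}, s ≤ k}:
g(0) = mex{} = 0
g(1) = mex{} = 0
g(2) = mex{0} = 1
g(3) = mex{0} = 1
g(4) = mex{1} = 0
g(5) = mex{1} = 0
g(6) = mex{0} = 1
g(7) = mex{0} = 1
So g(7) = 1.
The value of a disjunctive sum is the nim-sum of the parts.
Combined value = 9 XOR 2 XOR 11 XOR 1 = 1.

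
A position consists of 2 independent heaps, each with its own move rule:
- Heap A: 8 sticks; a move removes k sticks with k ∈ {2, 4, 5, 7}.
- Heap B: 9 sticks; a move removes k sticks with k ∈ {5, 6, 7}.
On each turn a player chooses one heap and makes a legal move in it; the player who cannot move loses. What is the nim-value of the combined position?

Build the Grundy sequence for heap A with g(k) = mex{g(k−s) : s ∈ {2, 4, 5, 7}, s ≤ k}:
g(0) = mex{} = 0
g(1) = mex{} = 0
g(2) = mex{0} = 1
g(3) = mex{0} = 1
g(4) = mex{0,1} = 2
g(5) = mex{0,1} = 2
g(6) = mex{0,1,2} = 3
g(7) = mex{0,1,2} = 3
g(8) = mex{0,1,2,3} = 4
So g(8) = 4.
For heap B, compute g(0), g(1), … with moves {5, 6, 7}:
g(0) = mex{} = 0
g(1) = mex{} = 0
g(2) = mex{} = 0
g(3) = mex{} = 0
g(4) = mex{} = 0
g(5) = mex{0} = 1
g(6) = mex{0} = 1
g(7) = mex{0} = 1
g(8) = mex{0} = 1
g(9) = mex{0} = 1
So g(9) = 1.
The value of a disjunctive sum is the nim-sum of the parts.
Combined value = 4 XOR 1 = 5.

5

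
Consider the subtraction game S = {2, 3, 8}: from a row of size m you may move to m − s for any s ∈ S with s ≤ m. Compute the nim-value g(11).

Grundy values for subtraction set {2, 3, 8}:
g(0) = mex{} = 0
g(1) = mex{} = 0
g(2) = mex{0} = 1
g(3) = mex{0} = 1
g(4) = mex{0,1} = 2
g(5) = mex{1} = 0
g(6) = mex{1,2} = 0
g(7) = mex{0,2} = 1
g(8) = mex{0} = 1
g(9) = mex{0,1} = 2
g(10) = mex{1} = 0
g(11) = mex{1,2} = 0
So g(11) = 0.

0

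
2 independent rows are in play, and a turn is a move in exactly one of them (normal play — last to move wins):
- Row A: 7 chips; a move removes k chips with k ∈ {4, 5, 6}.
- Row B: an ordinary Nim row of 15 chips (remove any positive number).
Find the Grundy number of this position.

14

Build the Grundy sequence for row A with g(k) = mex{g(k−s) : s ∈ {4, 5, 6}, s ≤ k}:
k:     0  1  2  3  4  5  6  7
g(k):  0  0  0  0  1  1  1  1
So g(7) = 1.
Row B is a plain Nim row of size 15, so its Grundy value is 15.
The value of a disjunctive sum is the nim-sum of the parts.
Combined value = 1 ⊕ 15 = 14.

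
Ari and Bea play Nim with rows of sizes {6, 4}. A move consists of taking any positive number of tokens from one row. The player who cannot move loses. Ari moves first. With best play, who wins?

Ari wins

Compute the nim-sum pairwise:
6 XOR 4 = 2
The nim-sum is 2 ≠ 0, so this is an N-position: the player to move can win; Ari has a winning move.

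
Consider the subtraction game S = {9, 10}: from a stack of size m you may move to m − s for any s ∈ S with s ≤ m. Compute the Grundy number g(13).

Grundy values for subtraction set {9, 10}:
k:     0  1  2  3  4  5  6  7  8  9 10 11 12 13
g(k):  0  0  0  0  0  0  0  0  0  1  1  1  1  1
So g(13) = 1.

1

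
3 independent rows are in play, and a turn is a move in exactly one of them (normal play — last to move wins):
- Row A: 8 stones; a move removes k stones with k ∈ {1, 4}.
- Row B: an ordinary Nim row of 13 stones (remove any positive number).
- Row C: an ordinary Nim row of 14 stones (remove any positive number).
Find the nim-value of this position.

2

Build the Grundy sequence for row A with g(k) = mex{g(k−s) : s ∈ {1, 4}, s ≤ k}:
g(0) = mex{} = 0
g(1) = mex{0} = 1
g(2) = mex{1} = 0
g(3) = mex{0} = 1
g(4) = mex{0,1} = 2
g(5) = mex{1,2} = 0
g(6) = mex{0} = 1
g(7) = mex{1} = 0
g(8) = mex{0,2} = 1
So g(8) = 1.
Row B is a plain Nim row of size 13, so its Grundy value is 13.
Row C is a plain Nim row of size 14, so its Grundy value is 14.
By the Sprague-Grundy theorem, the Grundy value of a sum of independent games is the XOR of the component values.
Combined value = 1 ⊕ 13 ⊕ 14 = 2.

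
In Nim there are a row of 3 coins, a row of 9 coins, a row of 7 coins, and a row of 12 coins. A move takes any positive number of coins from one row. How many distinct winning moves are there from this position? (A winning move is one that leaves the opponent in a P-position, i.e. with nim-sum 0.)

3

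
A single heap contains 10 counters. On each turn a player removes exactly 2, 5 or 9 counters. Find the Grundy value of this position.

1

Compute g(0), g(1), … for moves {2, 5, 9}:
k:     0  1  2  3  4  5  6  7  8  9 10
g(k):  0  0  1  1  0  2  1  0  0  1  1
So g(10) = 1.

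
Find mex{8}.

0 is not in the set, so the mex is 0.

0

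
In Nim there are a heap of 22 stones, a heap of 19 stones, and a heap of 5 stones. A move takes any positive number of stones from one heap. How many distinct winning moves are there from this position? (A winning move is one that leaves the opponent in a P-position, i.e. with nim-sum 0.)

Bitwise XOR of the heap sizes:
  10110  (22)
  10011  (19)
  00101  (5)
  -----
  00000  (0)
The nim-sum is already 0, so every move leaves a nonzero nim-sum — there are no winning moves.

0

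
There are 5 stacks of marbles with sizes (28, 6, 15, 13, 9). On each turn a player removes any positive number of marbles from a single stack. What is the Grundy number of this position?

In binary:
  11100  (28)
  00110  (6)
  01111  (15)
  01101  (13)
  01001  (9)
  -----
  10001  (17)

17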